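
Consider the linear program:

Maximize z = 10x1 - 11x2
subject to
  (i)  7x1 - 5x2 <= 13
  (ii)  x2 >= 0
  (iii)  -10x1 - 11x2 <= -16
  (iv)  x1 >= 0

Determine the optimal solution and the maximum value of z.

Extreme points and z = 10x1 - 11x2:
  (13/7, 0) → z = 130/7
  (8/5, 0) → z = 16
  (0, 16/11) → z = -16
The feasible region is unbounded (it extends along (0, 1), (5, 7)), but z strictly decreases along every unbounded feasible direction, so there is no improving ray and the maximum is attained at a vertex.

x1 = 13/7, x2 = 0, maximum z = 130/7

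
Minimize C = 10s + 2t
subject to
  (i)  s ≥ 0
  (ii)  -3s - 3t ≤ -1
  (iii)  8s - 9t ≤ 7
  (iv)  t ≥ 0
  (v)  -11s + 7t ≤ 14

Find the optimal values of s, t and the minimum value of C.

Feasible corners and C = 10s + 2t:
  (0, 1/3) → C = 2/3
  (0, 2) → C = 4
  (1/3, 0) → C = 10/3
  (7/8, 0) → C = 35/4
The feasible region is unbounded (it extends along (9, 8), (7, 11)), but C strictly increases along every unbounded feasible direction, so there is no improving ray and the minimum is attained at a vertex.

The optimum lies where s = 0 and -3s - 3t = -1.
Solving simultaneously gives s = 0, t = 1/3.

s = 0, t = 1/3, minimum C = 2/3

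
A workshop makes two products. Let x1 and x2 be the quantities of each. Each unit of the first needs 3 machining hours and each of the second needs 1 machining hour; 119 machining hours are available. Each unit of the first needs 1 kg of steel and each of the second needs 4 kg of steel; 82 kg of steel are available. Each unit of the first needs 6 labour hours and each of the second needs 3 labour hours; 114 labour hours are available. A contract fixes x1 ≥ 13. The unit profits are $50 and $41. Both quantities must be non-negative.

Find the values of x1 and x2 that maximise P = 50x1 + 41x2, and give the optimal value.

Feasible corners and P = 50x1 + 41x2:
  (19, 0) → P = 950
  (13, 0) → P = 650
  (13, 12) → P = 1142

The binding constraints are 6x1 + 3x2 = 114 and x1 = 13.
Solving simultaneously gives x1 = 13, x2 = 12.

x1 = 13, x2 = 12, maximum P = 1142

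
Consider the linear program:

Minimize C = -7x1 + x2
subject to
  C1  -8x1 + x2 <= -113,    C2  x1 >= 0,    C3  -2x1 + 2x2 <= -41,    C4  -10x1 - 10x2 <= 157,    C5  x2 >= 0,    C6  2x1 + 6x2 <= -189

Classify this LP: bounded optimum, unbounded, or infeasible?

The boundaries -2x1 + 2x2 = -41 and x2 = 0 meet at (41/2, 0), but that point violates 2x1 + 6x2 ≤ -189. Every candidate vertex is excluded by some other constraint, so the feasible region is empty.

infeasible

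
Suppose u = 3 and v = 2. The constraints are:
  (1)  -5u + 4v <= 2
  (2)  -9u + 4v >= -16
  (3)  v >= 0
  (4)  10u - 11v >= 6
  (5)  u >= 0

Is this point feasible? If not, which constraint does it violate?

not feasible — violates (2)

Constraint (2): -9u + 4v = -19, which is not ≥ -16. All other constraints are satisfied.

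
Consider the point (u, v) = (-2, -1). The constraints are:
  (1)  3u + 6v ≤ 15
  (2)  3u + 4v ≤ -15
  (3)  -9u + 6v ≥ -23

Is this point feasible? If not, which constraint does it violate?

Constraint (2): 3u + 4v = -10, which is not ≤ -15. All other constraints are satisfied.

not feasible — violates (2)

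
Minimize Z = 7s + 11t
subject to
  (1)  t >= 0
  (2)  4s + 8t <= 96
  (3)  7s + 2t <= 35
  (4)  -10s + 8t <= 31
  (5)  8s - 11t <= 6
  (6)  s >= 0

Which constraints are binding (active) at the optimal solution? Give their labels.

Extreme points and Z = 7s + 11t:
  (3/4, 0) → Z = 21/4
  (0, 0) → Z = 0
  (109/38, 567/76) → Z = 7763/76
  (397/93, 238/93) → Z = 1799/31
  (0, 31/8) → Z = 341/8

The minimum is at (0, 0). Substituting into each constraint, equality holds for (1) and (6); the remaining constraints have slack.

(1) and (6)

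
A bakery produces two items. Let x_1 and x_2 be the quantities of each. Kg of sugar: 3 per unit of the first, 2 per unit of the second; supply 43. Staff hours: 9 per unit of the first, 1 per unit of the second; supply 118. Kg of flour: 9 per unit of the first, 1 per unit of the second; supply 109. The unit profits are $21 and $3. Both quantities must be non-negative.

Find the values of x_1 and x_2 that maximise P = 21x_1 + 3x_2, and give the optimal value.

x_1 = 35/3, x_2 = 4, maximum P = 257

Corner points and P = 21x_1 + 3x_2:
  (0, 0) → P = 0
  (0, 43/2) → P = 129/2
  (109/9, 0) → P = 763/3
  (35/3, 4) → P = 257

At the optimal vertex, 3x_1 + 2x_2 = 43 and 9x_1 + x_2 = 109.
Solving simultaneously gives x_1 = 35/3, x_2 = 4.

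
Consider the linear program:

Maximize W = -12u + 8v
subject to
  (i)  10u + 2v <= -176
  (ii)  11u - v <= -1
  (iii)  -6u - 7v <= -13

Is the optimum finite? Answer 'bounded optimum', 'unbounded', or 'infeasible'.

unbounded

From the feasible point (-629/29, 593/29), moving in the direction (-2, 10) keeps every constraint satisfied while W increases without bound.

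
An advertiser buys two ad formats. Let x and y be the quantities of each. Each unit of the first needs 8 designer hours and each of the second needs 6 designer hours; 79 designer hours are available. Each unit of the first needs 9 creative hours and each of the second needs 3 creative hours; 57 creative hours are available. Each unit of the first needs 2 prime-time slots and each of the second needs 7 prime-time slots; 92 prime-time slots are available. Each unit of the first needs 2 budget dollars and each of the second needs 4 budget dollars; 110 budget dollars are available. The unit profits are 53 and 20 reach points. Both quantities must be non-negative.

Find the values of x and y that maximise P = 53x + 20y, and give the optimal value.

x = 7/2, y = 17/2, maximum P = 711/2

Feasible corners and P = 53x + 20y:
  (0, 0) → P = 0
  (0, 92/7) → P = 1840/7
  (19/3, 0) → P = 1007/3
  (7/2, 17/2) → P = 711/2
  (1/44, 289/22) → P = 11613/44

The optimum lies where 8x + 6y = 79 and 9x + 3y = 57.
Solving simultaneously gives x = 7/2, y = 17/2.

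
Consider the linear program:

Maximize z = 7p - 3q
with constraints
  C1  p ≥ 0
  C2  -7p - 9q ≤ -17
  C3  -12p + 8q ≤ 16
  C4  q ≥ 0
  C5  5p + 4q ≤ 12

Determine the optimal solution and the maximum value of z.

p = 40/17, q = 1/17, maximum z = 277/17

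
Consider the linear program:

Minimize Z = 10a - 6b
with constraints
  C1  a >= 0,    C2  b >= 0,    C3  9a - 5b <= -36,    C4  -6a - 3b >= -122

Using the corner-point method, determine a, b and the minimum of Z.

a = 0, b = 122/3, minimum Z = -244

Vertices and Z = 10a - 6b:
  (0, 36/5) → Z = -216/5
  (0, 122/3) → Z = -244
  (502/57, 438/19) → Z = -2864/57

The binding constraints are a = 0 and -6a - 3b = -122.
Solving simultaneously gives a = 0, b = 122/3.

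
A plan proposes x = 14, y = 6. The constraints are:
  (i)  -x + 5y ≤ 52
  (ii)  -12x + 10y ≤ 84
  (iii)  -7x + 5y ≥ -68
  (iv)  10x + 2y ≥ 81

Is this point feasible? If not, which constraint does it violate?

(i): 16 ≤ 52 ✓
(ii): -108 ≤ 84 ✓
(iii): -68 ≥ -68 ✓
(iv): 152 ≥ 81 ✓

feasible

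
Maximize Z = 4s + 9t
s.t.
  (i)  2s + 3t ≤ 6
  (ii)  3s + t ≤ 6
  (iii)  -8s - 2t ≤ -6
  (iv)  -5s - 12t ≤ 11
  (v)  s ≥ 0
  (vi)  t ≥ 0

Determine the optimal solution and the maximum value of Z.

Vertices and Z = 4s + 9t:
  (12/7, 6/7) → Z = 102/7
  (3/10, 9/5) → Z = 87/5
  (2, 0) → Z = 8
  (3/4, 0) → Z = 3

The optimum lies where 2s + 3t = 6 and -8s - 2t = -6.
Solving simultaneously gives s = 3/10, t = 9/5.

s = 3/10, t = 9/5, maximum Z = 87/5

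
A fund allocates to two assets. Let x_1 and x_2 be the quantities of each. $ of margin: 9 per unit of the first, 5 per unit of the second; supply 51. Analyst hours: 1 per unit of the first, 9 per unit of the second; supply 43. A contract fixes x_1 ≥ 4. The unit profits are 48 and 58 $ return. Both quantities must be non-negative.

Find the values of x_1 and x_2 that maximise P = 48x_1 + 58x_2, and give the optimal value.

x_1 = 4, x_2 = 3, maximum P = 366

Vertices and P = 48x_1 + 58x_2:
  (17/3, 0) → P = 272
  (4, 0) → P = 192
  (4, 3) → P = 366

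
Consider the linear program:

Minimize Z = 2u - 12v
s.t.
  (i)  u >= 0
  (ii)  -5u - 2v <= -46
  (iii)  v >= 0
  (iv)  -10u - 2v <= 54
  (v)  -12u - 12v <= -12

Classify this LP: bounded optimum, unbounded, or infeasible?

unbounded

From the feasible point (0, 23), moving in the direction (0, 1) keeps every constraint satisfied while Z decreases without bound.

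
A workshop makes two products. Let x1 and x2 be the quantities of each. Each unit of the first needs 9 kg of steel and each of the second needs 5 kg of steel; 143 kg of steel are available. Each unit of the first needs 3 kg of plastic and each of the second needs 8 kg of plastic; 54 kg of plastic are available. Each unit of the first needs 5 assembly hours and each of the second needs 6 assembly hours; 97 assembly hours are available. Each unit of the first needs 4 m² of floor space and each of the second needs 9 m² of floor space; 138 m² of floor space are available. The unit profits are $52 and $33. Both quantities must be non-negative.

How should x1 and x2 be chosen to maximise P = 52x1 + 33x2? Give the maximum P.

Vertices and P = 52x1 + 33x2:
  (0, 0) → P = 0
  (0, 27/4) → P = 891/4
  (143/9, 0) → P = 7436/9
  (46/3, 1) → P = 2491/3

x1 = 46/3, x2 = 1, maximum P = 2491/3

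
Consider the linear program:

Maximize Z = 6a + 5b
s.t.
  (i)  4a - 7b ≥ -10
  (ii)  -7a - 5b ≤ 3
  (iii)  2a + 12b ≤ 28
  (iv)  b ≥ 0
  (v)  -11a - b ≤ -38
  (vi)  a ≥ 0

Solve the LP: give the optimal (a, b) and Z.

Corner points and Z = 6a + 5b:
  (14, 0) → Z = 84
  (214/65, 116/65) → Z = 1864/65
  (38/11, 0) → Z = 228/11

The optimum lies where 2a + 12b = 28 and b = 0.
Solving simultaneously gives a = 14, b = 0.

a = 14, b = 0, maximum Z = 84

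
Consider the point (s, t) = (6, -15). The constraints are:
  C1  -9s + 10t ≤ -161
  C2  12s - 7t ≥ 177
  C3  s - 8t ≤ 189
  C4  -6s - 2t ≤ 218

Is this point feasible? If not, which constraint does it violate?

C1: -204 ≤ -161 ✓
C2: 177 ≥ 177 ✓
C3: 126 ≤ 189 ✓
C4: -6 ≤ 218 ✓

feasible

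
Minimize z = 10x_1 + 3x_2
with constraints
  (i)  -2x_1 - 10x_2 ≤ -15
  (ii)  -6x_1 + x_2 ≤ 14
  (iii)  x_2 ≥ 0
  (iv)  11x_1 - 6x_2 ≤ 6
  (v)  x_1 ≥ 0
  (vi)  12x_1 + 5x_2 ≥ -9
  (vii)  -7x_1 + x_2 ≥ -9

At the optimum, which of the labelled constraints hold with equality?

Vertices and z = 10x_1 + 3x_2:
  (75/61, 153/122) → z = 1959/122
  (0, 3/2) → z = 9/2
  (0, 14) → z = 42
  (23, 152) → z = 686
  (48/31, 57/31) → z = 21

The minimum is at (0, 3/2). Substituting into each constraint, equality holds for (i) and (v); the remaining constraints have slack.

(i) and (v)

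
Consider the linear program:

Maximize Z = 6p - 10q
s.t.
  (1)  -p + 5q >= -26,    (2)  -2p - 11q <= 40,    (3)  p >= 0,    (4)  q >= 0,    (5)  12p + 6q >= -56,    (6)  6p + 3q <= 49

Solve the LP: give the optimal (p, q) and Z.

p = 49/6, q = 0, maximum Z = 49

Vertices and Z = 6p - 10q:
  (0, 0) → Z = 0
  (0, 49/3) → Z = -490/3
  (49/6, 0) → Z = 49

At the optimal vertex, q = 0 and 6p + 3q = 49.
Solving simultaneously gives p = 49/6, q = 0.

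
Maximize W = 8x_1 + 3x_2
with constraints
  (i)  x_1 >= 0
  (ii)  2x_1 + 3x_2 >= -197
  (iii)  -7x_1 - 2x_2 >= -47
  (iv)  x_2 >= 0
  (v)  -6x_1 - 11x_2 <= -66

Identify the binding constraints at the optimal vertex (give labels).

(i) and (iii)

Corner points and W = 8x_1 + 3x_2:
  (0, 47/2) → W = 141/2
  (0, 6) → W = 18
  (77/13, 36/13) → W = 724/13

The maximum is at (0, 47/2). Substituting into each constraint, equality holds for (i) and (iii); the remaining constraints have slack.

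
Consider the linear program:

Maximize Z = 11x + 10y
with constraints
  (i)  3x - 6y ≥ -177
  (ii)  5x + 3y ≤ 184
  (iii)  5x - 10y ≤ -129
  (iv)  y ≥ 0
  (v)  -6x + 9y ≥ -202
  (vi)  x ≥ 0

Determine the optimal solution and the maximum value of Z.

x = 191/13, y = 479/13, maximum Z = 6891/13

Extreme points and Z = 11x + 10y:
  (191/13, 479/13) → Z = 6891/13
  (0, 59/2) → Z = 295
  (1453/65, 313/13) → Z = 31633/65
  (0, 129/10) → Z = 129

The binding constraints are 3x - 6y = -177 and 5x + 3y = 184.
Solving simultaneously gives x = 191/13, y = 479/13.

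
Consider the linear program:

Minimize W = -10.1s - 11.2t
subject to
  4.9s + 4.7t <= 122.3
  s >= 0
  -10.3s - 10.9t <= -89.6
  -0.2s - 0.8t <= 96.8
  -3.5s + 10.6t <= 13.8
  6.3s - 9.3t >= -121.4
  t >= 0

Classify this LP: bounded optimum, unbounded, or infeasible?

Corner points and W = -10.1s - 11.2t:
  (123152/6839, 7081/977) → W = -8994928/34195
  (1223/49, 0) → W = -123523/490
  (79934/14733, 45574/14733) → W = -6588811/73665
  (896/103, 0) → W = -45248/515
The feasible region has finitely many vertices and no improving ray; the minimum is -8994928/34195 at (123152/6839, 7081/977).

bounded optimum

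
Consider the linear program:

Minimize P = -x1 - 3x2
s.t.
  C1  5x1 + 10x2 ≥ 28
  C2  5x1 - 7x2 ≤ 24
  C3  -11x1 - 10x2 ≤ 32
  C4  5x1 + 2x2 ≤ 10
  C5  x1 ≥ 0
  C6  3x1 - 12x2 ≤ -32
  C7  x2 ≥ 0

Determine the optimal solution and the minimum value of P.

x1 = 0, x2 = 5, minimum P = -15

Feasible corners and P = -x1 - 3x2:
  (0, 14/5) → P = -42/5
  (8/45, 122/45) → P = -374/45
  (0, 5) → P = -15
  (28/33, 95/33) → P = -313/33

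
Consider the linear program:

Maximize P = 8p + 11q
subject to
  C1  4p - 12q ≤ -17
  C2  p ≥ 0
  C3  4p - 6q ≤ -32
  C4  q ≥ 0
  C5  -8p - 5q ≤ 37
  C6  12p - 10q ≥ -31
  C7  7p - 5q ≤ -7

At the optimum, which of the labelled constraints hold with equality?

Extreme points and P = 8p + 11q:
  (67/16, 65/8) → P = 983/8
  (59/11, 98/11) → P = 1550/11
  (17/2, 133/10) → P = 2143/10

The maximum is at (17/2, 133/10). Substituting into each constraint, equality holds for C6 and C7; the remaining constraints have slack.

C6 and C7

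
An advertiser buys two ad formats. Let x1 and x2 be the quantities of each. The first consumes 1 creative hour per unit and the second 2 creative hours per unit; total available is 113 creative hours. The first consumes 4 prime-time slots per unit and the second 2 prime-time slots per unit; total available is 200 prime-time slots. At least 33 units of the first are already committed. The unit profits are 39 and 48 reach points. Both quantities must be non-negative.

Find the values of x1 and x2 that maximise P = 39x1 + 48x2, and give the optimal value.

x1 = 33, x2 = 34, maximum P = 2919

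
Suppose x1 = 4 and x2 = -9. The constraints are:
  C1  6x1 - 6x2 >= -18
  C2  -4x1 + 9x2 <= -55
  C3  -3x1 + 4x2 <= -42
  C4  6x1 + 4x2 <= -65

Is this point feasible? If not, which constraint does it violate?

not feasible — violates C4

Constraint C4: 6x1 + 4x2 = -12, which is not ≤ -65. All other constraints are satisfied.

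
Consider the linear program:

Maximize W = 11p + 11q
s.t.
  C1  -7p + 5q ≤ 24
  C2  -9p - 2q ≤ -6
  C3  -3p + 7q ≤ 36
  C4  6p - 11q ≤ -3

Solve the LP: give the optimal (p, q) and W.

Extreme points and W = 11p + 11q:
  (-18/59, 258/59) → W = 2640/59
  (6/17, 90/17) → W = 1056/17
  (20/37, 21/37) → W = 451/37
  (125/3, 23) → W = 2134/3

p = 125/3, q = 23, maximum W = 2134/3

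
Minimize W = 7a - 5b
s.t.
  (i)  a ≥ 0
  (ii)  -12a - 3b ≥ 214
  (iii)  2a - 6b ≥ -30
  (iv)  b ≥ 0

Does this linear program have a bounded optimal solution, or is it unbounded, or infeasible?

infeasible

The boundaries a = 0 and -12a - 3b = 214 meet at (0, -214/3), but that point violates b ≥ 0. Every candidate vertex is excluded by some other constraint, so the feasible region is empty.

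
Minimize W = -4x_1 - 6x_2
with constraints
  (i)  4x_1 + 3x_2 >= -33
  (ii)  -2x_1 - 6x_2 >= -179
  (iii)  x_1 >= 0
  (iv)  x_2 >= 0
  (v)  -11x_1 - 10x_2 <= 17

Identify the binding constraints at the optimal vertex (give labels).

(ii) and (iv)

Corner points and W = -4x_1 - 6x_2:
  (0, 179/6) → W = -179
  (179/2, 0) → W = -358
  (0, 0) → W = 0

The minimum is at (179/2, 0). Substituting into each constraint, equality holds for (ii) and (iv); the remaining constraints have slack.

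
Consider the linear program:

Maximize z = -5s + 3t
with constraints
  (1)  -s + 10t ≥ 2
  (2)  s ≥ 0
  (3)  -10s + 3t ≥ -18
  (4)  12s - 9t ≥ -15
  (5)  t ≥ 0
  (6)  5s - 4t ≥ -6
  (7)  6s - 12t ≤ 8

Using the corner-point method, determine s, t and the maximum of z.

Vertices and z = -5s + 3t:
  (0, 1/5) → z = 3/5
  (186/97, 38/97) → z = -816/97
  (0, 3/2) → z = 9/2
  (18/5, 6) → z = 0

s = 0, t = 3/2, maximum z = 9/2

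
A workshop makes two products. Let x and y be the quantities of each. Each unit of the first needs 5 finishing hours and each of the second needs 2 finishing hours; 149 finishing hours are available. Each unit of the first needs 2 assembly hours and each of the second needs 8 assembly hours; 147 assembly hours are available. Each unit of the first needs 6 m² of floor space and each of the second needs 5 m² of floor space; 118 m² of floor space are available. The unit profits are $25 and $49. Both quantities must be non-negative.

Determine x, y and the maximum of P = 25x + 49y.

Corner points and P = 25x + 49y:
  (0, 0) → P = 0
  (0, 147/8) → P = 7203/8
  (59/3, 0) → P = 1475/3
  (11/2, 17) → P = 1941/2

The optimum lies where 2x + 8y = 147 and 6x + 5y = 118.
Solving simultaneously gives x = 11/2, y = 17.

x = 11/2, y = 17, maximum P = 1941/2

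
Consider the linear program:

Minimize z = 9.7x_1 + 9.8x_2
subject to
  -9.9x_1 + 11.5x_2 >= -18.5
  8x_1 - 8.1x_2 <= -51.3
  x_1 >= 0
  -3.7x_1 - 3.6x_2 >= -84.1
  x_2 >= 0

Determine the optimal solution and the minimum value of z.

x_1 = 0, x_2 = 19/3, minimum z = 931/15

Extreme points and z = 9.7x_1 + 9.8x_2:
  (0, 19/3) → z = 931/15
  (5517/653, 86261/5877) → z = 13269919/58770
  (0, 841/36) → z = 41209/180

The optimum lies where 8x_1 - 8.1x_2 = -51.3 and x_1 = 0.
Solving simultaneously gives x_1 = 0, x_2 = 19/3.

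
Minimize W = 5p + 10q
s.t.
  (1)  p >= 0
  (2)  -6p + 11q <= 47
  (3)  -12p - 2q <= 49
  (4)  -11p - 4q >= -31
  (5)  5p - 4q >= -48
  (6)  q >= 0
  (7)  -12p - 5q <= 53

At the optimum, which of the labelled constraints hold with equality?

(1) and (6)

Extreme points and W = 5p + 10q:
  (0, 47/11) → W = 470/11
  (0, 0) → W = 0
  (153/145, 703/145) → W = 1559/29
  (31/11, 0) → W = 155/11

The minimum is at (0, 0). Substituting into each constraint, equality holds for (1) and (6); the remaining constraints have slack.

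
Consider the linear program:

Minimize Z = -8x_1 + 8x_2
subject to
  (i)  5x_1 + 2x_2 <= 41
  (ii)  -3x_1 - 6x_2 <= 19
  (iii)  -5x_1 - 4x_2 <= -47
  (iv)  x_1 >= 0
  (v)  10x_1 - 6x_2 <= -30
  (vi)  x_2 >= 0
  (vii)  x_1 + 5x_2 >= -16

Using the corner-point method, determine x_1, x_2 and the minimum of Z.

x_1 = 81/35, x_2 = 62/7, minimum Z = 1832/35

Corner points and Z = -8x_1 + 8x_2:
  (0, 41/2) → Z = 164
  (93/25, 56/5) → Z = 1496/25
  (0, 47/4) → Z = 94
  (81/35, 62/7) → Z = 1832/35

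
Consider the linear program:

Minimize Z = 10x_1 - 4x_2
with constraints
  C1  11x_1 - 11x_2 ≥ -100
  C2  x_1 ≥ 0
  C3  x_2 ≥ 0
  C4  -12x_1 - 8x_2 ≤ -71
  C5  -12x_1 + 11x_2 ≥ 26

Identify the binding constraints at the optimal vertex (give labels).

Extreme points and Z = 10x_1 - 4x_2:
  (0, 100/11) → Z = -400/11
  (74, 914/11) → Z = 4484/11
  (0, 71/8) → Z = -71/2
  (191/76, 97/19) → Z = 179/38

The minimum is at (0, 100/11). Substituting into each constraint, equality holds for C1 and C2; the remaining constraints have slack.

C1 and C2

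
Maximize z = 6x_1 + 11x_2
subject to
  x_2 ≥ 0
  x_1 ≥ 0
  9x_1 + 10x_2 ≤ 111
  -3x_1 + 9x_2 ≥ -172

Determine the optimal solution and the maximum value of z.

x_1 = 0, x_2 = 111/10, maximum z = 1221/10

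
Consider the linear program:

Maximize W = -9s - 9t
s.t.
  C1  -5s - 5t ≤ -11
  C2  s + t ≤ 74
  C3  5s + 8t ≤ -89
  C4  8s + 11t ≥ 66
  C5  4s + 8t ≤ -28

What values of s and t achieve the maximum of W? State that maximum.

Vertices and W = -9s - 9t:
  (227, -153) → W = -666
  (748/3, -526/3) → W = -666
  (1507/9, -1042/9) → W = -465

At the optimal vertex, 5s + 8t = -89 and 8s + 11t = 66.
Solving simultaneously gives s = 1507/9, t = -1042/9.

s = 1507/9, t = -1042/9, maximum W = -465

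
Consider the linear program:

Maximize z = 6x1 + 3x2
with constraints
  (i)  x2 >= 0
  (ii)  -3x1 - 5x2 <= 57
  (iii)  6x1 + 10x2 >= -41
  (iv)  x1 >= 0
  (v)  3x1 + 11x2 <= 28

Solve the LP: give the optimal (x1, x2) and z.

x1 = 28/3, x2 = 0, maximum z = 56

Corner points and z = 6x1 + 3x2:
  (0, 0) → z = 0
  (28/3, 0) → z = 56
  (0, 28/11) → z = 84/11

The optimum lies where x2 = 0 and 3x1 + 11x2 = 28.
Solving simultaneously gives x1 = 28/3, x2 = 0.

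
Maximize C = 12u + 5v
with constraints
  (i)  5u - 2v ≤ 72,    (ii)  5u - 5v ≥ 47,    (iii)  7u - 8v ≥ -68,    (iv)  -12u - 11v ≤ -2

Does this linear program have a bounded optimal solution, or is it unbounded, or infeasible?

bounded optimum

Vertices and C = 12u + 5v:
  (266/15, 25/3) → C = 3817/15
  (796/79, -854/79) → C = 5282/79
  (527/115, -554/115) → C = 3554/115
The feasible region has finitely many vertices and no improving ray; the maximum is 3817/15 at (266/15, 25/3).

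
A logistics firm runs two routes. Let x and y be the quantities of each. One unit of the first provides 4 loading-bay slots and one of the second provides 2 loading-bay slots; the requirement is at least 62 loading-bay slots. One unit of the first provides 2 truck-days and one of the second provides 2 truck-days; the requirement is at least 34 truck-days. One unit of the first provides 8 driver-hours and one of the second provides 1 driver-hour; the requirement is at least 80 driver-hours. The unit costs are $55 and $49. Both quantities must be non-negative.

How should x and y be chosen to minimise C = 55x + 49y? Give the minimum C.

Feasible corners and C = 55x + 49y:
  (0, 80) → C = 3920
  (17, 0) → C = 935
  (14, 3) → C = 917
  (49/6, 44/3) → C = 7007/6
The feasible region is unbounded (it extends along (0, 1), (1, 0)), but C strictly increases along every unbounded feasible direction, so there is no improving ray and the minimum is attained at a vertex.

x = 14, y = 3, minimum C = 917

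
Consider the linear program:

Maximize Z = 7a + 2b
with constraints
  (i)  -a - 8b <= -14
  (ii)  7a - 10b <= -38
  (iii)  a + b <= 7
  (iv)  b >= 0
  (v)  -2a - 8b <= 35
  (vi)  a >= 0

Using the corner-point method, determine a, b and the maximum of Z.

a = 32/17, b = 87/17, maximum Z = 398/17

Vertices and Z = 7a + 2b:
  (32/17, 87/17) → Z = 398/17
  (0, 19/5) → Z = 38/5
  (0, 7) → Z = 14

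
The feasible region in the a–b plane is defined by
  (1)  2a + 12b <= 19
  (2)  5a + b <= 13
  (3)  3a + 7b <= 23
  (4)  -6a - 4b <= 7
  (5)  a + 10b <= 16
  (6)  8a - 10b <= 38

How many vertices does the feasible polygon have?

5

Pairwise boundary intersections that survive every other constraint:
  (137/58, 69/58)
  (-1/4, 13/8)
  (84/29, -43/29)
  (-67/28, 103/56)
  (41/46, -71/23)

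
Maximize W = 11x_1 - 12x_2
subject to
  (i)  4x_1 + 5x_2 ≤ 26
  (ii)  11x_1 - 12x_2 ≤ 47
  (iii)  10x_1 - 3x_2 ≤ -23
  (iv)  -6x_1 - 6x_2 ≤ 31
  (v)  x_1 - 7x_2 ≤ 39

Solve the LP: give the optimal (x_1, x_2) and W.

x_1 = -77/26, x_2 = -86/39, maximum W = -159/26

Extreme points and W = 11x_1 - 12x_2:
  (-37/62, 176/31) → W = -4631/62
  (-311/6, 140/3) → W = -6781/6
  (-77/26, -86/39) → W = -159/26

The optimum lies where 10x_1 - 3x_2 = -23 and -6x_1 - 6x_2 = 31.
Solving simultaneously gives x_1 = -77/26, x_2 = -86/39.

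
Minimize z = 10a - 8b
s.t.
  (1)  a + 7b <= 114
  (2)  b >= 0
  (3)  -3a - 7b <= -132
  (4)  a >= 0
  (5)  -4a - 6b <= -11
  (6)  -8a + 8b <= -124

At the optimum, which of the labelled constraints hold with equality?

(3) and (6)

Corner points and z = 10a - 8b:
  (114, 0) → z = 1140
  (445/16, 197/16) → z = 1437/8
  (44, 0) → z = 440
  (481/20, 171/20) → z = 1721/10

The minimum is at (481/20, 171/20). Substituting into each constraint, equality holds for (3) and (6); the remaining constraints have slack.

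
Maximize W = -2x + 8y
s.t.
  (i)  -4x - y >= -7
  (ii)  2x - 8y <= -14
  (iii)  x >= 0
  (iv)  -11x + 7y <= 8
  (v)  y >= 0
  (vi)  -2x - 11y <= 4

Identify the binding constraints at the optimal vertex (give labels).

Vertices and W = -2x + 8y:
  (21/17, 35/17) → W = 14
  (41/39, 109/39) → W = 790/39
  (17/37, 69/37) → W = 14

The maximum is at (41/39, 109/39). Substituting into each constraint, equality holds for (i) and (iv); the remaining constraints have slack.

(i) and (iv)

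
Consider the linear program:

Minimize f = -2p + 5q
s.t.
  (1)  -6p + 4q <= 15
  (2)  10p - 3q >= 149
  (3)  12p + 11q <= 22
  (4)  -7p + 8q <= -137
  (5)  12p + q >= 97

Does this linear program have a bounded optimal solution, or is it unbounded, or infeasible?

From the feasible point (1705/146, -784/73), moving in the direction (1, -12) keeps every constraint satisfied while f decreases without bound.

unbounded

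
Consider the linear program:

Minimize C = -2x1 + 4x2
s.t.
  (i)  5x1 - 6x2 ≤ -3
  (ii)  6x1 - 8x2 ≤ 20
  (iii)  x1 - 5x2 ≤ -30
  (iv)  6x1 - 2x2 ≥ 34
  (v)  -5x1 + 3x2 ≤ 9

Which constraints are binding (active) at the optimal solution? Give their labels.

Extreme points and C = -2x1 + 4x2:
  (165/19, 147/19) → C = 258/19
  (115/14, 107/14) → C = 99/7
  (15, 28) → C = 82
The feasible region is unbounded (it extends along (6, 5), (3, 5)), but C strictly increases along every unbounded feasible direction, so there is no improving ray and the minimum is attained at a vertex.

The minimum is at (165/19, 147/19). Substituting into each constraint, equality holds for (i) and (iii); the remaining constraints have slack.

(i) and (iii)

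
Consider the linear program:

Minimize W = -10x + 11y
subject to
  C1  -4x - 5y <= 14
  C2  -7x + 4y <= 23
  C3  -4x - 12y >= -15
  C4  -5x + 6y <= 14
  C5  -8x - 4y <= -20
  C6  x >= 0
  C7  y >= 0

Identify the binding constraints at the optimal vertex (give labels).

C3 and C7

Feasible corners and W = -10x + 11y:
  (9/4, 1/2) → W = -17
  (15/4, 0) → W = -75/2
  (5/2, 0) → W = -25

The minimum is at (15/4, 0). Substituting into each constraint, equality holds for C3 and C7; the remaining constraints have slack.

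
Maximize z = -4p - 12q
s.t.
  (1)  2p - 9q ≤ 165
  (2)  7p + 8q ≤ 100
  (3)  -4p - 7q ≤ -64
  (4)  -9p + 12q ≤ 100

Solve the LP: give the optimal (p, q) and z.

p = 188/17, q = 48/17, maximum z = -1328/17

Corner points and z = -4p - 12q:
  (188/17, 48/17) → z = -1328/17
  (100/39, 400/39) → z = -400/3
  (68/111, 976/111) → z = -11984/111

At the optimal vertex, 7p + 8q = 100 and -4p - 7q = -64.
Solving simultaneously gives p = 188/17, q = 48/17.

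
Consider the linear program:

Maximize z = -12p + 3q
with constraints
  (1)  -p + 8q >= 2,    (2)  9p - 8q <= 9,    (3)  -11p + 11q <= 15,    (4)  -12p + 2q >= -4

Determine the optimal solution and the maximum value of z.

p = -14/11, q = 1/11, maximum z = 171/11

Vertices and z = -12p + 3q:
  (-14/11, 1/11) → z = 171/11
  (18/47, 14/47) → z = -174/47
  (37/55, 112/55) → z = -108/55

The binding constraints are -p + 8q = 2 and -11p + 11q = 15.
Solving simultaneously gives p = -14/11, q = 1/11.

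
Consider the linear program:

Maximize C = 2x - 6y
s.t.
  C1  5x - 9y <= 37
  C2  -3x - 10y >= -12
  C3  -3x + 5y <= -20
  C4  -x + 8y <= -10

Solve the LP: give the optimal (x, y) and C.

x = -5/2, y = -11/2, maximum C = 28

Extreme points and C = 2x - 6y:
  (478/77, -51/77) → C = 1262/77
  (-5/2, -11/2) → C = 28
  (52/9, -8/15) → C = 664/45

At the optimal vertex, 5x - 9y = 37 and -3x + 5y = -20.
Solving simultaneously gives x = -5/2, y = -11/2.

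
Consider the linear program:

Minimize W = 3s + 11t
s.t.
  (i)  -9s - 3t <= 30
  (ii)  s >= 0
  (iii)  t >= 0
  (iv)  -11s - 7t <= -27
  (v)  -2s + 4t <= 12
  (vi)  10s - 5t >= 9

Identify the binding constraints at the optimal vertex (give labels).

Corner points and W = 3s + 11t:
  (27/11, 0) → W = 81/11
  (198/125, 171/125) → W = 99/5
  (16/5, 23/5) → W = 301/5
The feasible region is unbounded (it extends along (2, 1), (1, 0)), but W strictly increases along every unbounded feasible direction, so there is no improving ray and the minimum is attained at a vertex.

The minimum is at (27/11, 0). Substituting into each constraint, equality holds for (iii) and (iv); the remaining constraints have slack.

(iii) and (iv)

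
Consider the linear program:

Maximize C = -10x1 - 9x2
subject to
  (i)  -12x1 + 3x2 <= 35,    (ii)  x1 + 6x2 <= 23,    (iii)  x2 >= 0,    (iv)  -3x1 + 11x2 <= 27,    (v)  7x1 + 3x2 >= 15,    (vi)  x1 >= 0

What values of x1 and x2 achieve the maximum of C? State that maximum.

The binding constraints are x2 = 0 and 7x1 + 3x2 = 15.
Solving simultaneously gives x1 = 15/7, x2 = 0.

x1 = 15/7, x2 = 0, maximum C = -150/7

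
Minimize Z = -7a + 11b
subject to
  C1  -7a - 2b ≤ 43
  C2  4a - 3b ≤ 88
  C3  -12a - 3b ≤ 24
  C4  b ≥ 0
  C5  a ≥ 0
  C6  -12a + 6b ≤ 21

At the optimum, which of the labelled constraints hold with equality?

C2 and C4

Vertices and Z = -7a + 11b:
  (22, 0) → Z = -154
  (0, 0) → Z = 0
  (0, 7/2) → Z = 77/2
The feasible region is unbounded (it extends along (1, 2), (3, 4)), but Z strictly increases along every unbounded feasible direction, so there is no improving ray and the minimum is attained at a vertex.

The minimum is at (22, 0). Substituting into each constraint, equality holds for C2 and C4; the remaining constraints have slack.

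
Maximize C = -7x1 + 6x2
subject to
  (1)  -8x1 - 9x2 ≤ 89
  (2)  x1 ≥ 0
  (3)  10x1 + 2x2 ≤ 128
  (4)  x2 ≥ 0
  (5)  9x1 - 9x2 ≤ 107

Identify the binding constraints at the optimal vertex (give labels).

(2) and (3)

Vertices and C = -7x1 + 6x2:
  (0, 64) → C = 384
  (0, 0) → C = 0
  (683/54, 41/54) → C = -4535/54
  (107/9, 0) → C = -749/9

The maximum is at (0, 64). Substituting into each constraint, equality holds for (2) and (3); the remaining constraints have slack.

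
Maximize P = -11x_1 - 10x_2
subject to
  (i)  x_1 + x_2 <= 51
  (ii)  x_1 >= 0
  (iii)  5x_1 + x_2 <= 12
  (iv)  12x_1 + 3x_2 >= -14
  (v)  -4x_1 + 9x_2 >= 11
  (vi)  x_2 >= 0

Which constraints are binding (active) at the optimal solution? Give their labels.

Extreme points and P = -11x_1 - 10x_2:
  (0, 12) → P = -120
  (0, 11/9) → P = -110/9
  (97/49, 103/49) → P = -2097/49

The maximum is at (0, 11/9). Substituting into each constraint, equality holds for (ii) and (v); the remaining constraints have slack.

(ii) and (v)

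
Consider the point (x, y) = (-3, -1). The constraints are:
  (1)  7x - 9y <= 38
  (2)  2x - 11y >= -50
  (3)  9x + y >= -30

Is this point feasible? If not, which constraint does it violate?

feasible

(1): -12 ≤ 38 ✓
(2): 5 ≥ -50 ✓
(3): -28 ≥ -30 ✓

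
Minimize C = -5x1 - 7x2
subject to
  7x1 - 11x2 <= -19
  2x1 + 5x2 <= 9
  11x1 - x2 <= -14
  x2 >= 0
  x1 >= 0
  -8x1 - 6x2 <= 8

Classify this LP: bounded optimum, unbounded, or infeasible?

The boundaries 7x1 - 11x2 = -19 and 2x1 + 5x2 = 9 meet at (4/57, 101/57), but that point violates 11x1 - x2 ≤ -14. Every candidate vertex is excluded by some other constraint, so the feasible region is empty.

infeasible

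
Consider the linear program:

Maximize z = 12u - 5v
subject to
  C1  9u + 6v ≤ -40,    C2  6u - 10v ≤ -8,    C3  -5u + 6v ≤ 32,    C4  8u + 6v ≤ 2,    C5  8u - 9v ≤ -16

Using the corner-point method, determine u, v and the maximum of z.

u = -32/9, v = -4/3, maximum z = -36

Extreme points and z = 12u - 5v:
  (-32/9, -4/3) → z = -36
  (-36/7, 22/21) → z = -1406/21
  (-136/7, -76/7) → z = -1252/7

At the optimal vertex, 9u + 6v = -40 and 6u - 10v = -8.
Solving simultaneously gives u = -32/9, v = -4/3.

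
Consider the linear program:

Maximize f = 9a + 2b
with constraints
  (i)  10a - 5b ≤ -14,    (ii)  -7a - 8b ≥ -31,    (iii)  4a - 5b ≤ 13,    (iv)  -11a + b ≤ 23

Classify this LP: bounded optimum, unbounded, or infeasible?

Corner points and f = 9a + 2b:
  (43/115, 408/115) → f = 1203/115
  (-101/45, -76/45) → f = -1061/45
  (-153/95, 502/95) → f = -373/95
The feasible region has finitely many vertices and no improving ray; the maximum is 1203/115 at (43/115, 408/115).

bounded optimum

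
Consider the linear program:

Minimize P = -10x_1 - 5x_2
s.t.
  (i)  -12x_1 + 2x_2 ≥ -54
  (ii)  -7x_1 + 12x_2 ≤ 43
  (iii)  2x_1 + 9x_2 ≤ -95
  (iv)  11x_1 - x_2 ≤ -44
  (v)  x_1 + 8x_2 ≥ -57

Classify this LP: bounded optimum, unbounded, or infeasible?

infeasible

The boundaries -12x_1 + 2x_2 = -54 and 11x_1 - x_2 = -44 meet at (-71/5, -561/5), but that point violates x_1 + 8x_2 ≥ -57. Every candidate vertex is excluded by some other constraint, so the feasible region is empty.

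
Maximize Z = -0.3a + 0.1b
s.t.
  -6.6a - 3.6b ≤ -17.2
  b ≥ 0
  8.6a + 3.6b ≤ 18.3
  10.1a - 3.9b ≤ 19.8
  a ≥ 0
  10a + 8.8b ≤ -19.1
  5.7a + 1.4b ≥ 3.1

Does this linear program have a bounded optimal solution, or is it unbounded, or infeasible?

The boundaries -6.6a - 3.6b = -17.2 and 8.6a + 3.6b = 18.3 meet at (0.55, 1357/360), but that point violates 10a + 8.8b ≤ -19.1. Every candidate vertex is excluded by some other constraint, so the feasible region is empty.

infeasible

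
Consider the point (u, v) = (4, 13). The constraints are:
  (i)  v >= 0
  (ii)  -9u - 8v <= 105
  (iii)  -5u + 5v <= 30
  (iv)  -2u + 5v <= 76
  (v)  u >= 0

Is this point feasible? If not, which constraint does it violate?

Constraint (iii): -5u + 5v = 45, which is not ≤ 30. All other constraints are satisfied.

not feasible — violates (iii)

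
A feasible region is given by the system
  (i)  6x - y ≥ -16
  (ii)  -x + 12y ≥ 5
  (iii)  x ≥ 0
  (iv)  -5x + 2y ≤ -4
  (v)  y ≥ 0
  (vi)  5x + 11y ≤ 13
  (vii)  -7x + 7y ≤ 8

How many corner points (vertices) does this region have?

3

Intersecting each pair of boundary lines and keeping only the points that satisfy every inequality leaves:
  (1, 1/2)
  (101/71, 38/71)
  (14/13, 9/13)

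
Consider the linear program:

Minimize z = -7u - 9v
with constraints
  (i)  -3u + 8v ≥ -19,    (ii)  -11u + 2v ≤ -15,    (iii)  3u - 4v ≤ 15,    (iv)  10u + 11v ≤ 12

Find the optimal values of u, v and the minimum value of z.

u = 63/47, v = -6/47, minimum z = -387/47

Vertices and z = -7u - 9v:
  (1, -2) → z = 11
  (305/113, -154/113) → z = -749/113
  (63/47, -6/47) → z = -387/47

At the optimal vertex, -11u + 2v = -15 and 10u + 11v = 12.
Solving simultaneously gives u = 63/47, v = -6/47.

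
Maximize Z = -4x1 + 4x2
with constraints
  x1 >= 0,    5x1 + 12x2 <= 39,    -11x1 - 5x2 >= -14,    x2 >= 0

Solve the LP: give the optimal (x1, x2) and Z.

x1 = 0, x2 = 14/5, maximum Z = 56/5

Feasible corners and Z = -4x1 + 4x2:
  (0, 14/5) → Z = 56/5
  (0, 0) → Z = 0
  (14/11, 0) → Z = -56/11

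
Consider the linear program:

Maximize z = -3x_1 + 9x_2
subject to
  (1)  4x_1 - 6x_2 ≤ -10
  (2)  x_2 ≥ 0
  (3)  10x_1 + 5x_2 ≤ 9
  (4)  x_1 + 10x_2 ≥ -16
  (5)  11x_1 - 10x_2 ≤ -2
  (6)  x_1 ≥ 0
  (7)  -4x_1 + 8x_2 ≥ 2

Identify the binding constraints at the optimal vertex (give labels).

(3) and (6)

Corner points and z = -3x_1 + 9x_2:
  (1/20, 17/10) → z = 303/20
  (0, 5/3) → z = 15
  (0, 9/5) → z = 81/5

The maximum is at (0, 9/5). Substituting into each constraint, equality holds for (3) and (6); the remaining constraints have slack.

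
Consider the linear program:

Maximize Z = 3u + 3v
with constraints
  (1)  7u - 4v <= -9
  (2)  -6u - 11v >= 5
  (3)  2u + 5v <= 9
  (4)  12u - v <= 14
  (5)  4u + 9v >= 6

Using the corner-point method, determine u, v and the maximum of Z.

u = -111/10, v = 28/5, maximum Z = -33/2

Extreme points and Z = 3u + 3v:
  (-31/2, 8) → Z = -45/2
  (-111/10, 28/5) → Z = -33/2
  (-51/2, 12) → Z = -81/2

The binding constraints are -6u - 11v = 5 and 4u + 9v = 6.
Solving simultaneously gives u = -111/10, v = 28/5.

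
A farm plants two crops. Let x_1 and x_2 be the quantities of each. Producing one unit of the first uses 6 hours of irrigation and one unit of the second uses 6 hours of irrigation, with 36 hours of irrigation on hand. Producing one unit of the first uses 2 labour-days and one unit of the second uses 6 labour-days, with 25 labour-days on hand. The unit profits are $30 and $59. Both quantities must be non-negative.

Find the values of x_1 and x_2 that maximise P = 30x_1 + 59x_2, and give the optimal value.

x_1 = 11/4, x_2 = 13/4, maximum P = 1097/4

The binding constraints are 6x_1 + 6x_2 = 36 and 2x_1 + 6x_2 = 25.
Solving simultaneously gives x_1 = 11/4, x_2 = 13/4.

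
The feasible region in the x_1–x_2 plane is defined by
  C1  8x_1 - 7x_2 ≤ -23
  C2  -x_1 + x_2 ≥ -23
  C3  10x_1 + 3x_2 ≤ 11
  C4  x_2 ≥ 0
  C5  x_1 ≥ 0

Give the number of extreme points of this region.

3

Pairwise boundary intersections that survive every other constraint:
  (4/47, 159/47)
  (0, 23/7)
  (0, 11/3)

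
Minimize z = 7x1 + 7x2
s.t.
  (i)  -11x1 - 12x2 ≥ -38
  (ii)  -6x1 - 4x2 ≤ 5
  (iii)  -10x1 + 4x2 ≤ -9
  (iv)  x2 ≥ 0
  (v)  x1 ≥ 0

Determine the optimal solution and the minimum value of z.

Vertices and z = 7x1 + 7x2:
  (65/41, 281/164) → z = 3787/164
  (38/11, 0) → z = 266/11
  (9/10, 0) → z = 63/10

The binding constraints are -10x1 + 4x2 = -9 and x2 = 0.
Solving simultaneously gives x1 = 9/10, x2 = 0.

x1 = 9/10, x2 = 0, minimum z = 63/10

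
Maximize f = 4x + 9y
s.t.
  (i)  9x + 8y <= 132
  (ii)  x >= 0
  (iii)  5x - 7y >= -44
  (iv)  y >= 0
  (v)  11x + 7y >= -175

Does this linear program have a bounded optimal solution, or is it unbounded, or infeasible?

Extreme points and f = 4x + 9y:
  (572/103, 1056/103) → f = 11792/103
  (44/3, 0) → f = 176/3
  (0, 44/7) → f = 396/7
  (0, 0) → f = 0
The feasible region has finitely many vertices and no improving ray; the maximum is 11792/103 at (572/103, 1056/103).

bounded optimum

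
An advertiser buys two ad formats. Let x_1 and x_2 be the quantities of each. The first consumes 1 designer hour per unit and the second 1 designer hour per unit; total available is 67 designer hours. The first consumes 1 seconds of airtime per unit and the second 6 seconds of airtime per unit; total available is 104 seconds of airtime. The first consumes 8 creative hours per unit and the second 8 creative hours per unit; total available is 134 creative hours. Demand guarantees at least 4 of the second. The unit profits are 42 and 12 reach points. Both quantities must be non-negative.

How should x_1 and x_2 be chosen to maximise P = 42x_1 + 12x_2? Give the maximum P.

The optimum lies where 8x_1 + 8x_2 = 134 and x_2 = 4.
Solving simultaneously gives x_1 = 51/4, x_2 = 4.

x_1 = 51/4, x_2 = 4, maximum P = 1167/2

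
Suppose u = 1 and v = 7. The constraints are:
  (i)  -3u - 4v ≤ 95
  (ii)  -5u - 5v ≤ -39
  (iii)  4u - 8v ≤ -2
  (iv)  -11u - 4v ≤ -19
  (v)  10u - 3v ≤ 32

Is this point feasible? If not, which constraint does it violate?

(i): -31 ≤ 95 ✓
(ii): -40 ≤ -39 ✓
(iii): -52 ≤ -2 ✓
(iv): -39 ≤ -19 ✓
(v): -11 ≤ 32 ✓

feasible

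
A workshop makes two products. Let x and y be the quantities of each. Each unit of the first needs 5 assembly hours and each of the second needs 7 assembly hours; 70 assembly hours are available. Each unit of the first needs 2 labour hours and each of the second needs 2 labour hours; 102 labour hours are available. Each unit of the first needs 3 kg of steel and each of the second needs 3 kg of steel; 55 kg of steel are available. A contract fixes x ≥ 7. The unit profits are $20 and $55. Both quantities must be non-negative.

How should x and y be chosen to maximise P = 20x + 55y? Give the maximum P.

Vertices and P = 20x + 55y:
  (14, 0) → P = 280
  (7, 0) → P = 140
  (7, 5) → P = 415

x = 7, y = 5, maximum P = 415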